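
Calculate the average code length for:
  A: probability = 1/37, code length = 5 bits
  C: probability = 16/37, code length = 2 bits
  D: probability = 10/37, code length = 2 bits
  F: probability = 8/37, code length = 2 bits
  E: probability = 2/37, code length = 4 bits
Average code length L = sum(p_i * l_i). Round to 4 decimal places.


Weighted contributions p_i * l_i:
  A: (1/37) * 5 = 5/37
  C: (16/37) * 2 = 32/37
  D: (10/37) * 2 = 20/37
  F: (8/37) * 2 = 16/37
  E: (2/37) * 4 = 8/37
Sum = (5 + 32 + 20 + 16 + 8)/37 = 81/37

L = 81/37 = 2.1892 bits/symbol


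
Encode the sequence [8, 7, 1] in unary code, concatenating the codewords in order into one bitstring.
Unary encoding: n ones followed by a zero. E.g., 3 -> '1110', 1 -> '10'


Encode each number as n ones followed by a terminating 0:
  8 -> 111111110 (9 bits)
  7 -> 11111110 (8 bits)
  1 -> 10 (2 bits)
Total length = 9 + 8 + 2 = 19 bits.

Unary([8, 7, 1]) = 1111111101111111010 (19 bits)


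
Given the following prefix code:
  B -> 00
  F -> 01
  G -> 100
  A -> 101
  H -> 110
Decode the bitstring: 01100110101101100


Decoding step by step:
Bits 01 -> F
Bits 100 -> G
Bits 110 -> H
Bits 101 -> A
Bits 101 -> A
Bits 100 -> G


Decoded message: FGHAAG


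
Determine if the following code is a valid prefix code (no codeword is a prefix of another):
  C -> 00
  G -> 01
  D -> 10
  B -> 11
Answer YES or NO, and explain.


Checking each pair (does one codeword prefix another?):
  C='00' vs G='01': no prefix
  C='00' vs D='10': no prefix
  C='00' vs B='11': no prefix
  G='01' vs C='00': no prefix
  G='01' vs D='10': no prefix
  G='01' vs B='11': no prefix
  D='10' vs C='00': no prefix
  D='10' vs G='01': no prefix
  D='10' vs B='11': no prefix
  B='11' vs C='00': no prefix
  B='11' vs G='01': no prefix
  B='11' vs D='10': no prefix
No violation found over all pairs.

YES -- this is a valid prefix code. No codeword is a prefix of any other codeword.


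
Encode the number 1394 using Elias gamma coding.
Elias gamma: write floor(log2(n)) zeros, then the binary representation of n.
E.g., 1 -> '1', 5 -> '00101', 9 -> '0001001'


num_bits = floor(log2(1394)) + 1 = 11
leading_zeros = num_bits - 1 = 10
binary(1394) = 10101110010

Elias gamma(1394) = '0000000000' + '10101110010' = 000000000010101110010 (21 bits)


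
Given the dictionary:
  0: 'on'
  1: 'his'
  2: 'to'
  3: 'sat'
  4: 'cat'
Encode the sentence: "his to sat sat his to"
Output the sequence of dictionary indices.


Look up each word in the dictionary:
  'his' -> 1
  'to' -> 2
  'sat' -> 3
  'sat' -> 3
  'his' -> 1
  'to' -> 2

Encoded: [1, 2, 3, 3, 1, 2]


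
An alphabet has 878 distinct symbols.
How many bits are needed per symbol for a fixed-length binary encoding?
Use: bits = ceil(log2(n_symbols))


log2(878) = 9.7781
Bracket: 2^9 = 512 < 878 <= 2^10 = 1024
So ceil(log2(878)) = 10

bits = ceil(log2(878)) = ceil(9.7781) = 10 bits


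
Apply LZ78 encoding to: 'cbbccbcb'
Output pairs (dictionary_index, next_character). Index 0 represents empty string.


LZ78 encoding steps:
Dictionary: {0: ''}
Step 1: w='' (idx 0), next='c' -> output (0, 'c'), add 'c' as idx 1
Step 2: w='' (idx 0), next='b' -> output (0, 'b'), add 'b' as idx 2
Step 3: w='b' (idx 2), next='c' -> output (2, 'c'), add 'bc' as idx 3
Step 4: w='c' (idx 1), next='b' -> output (1, 'b'), add 'cb' as idx 4
Step 5: w='cb' (idx 4), end of input -> output (4, '')


Encoded: [(0, 'c'), (0, 'b'), (2, 'c'), (1, 'b'), (4, '')]


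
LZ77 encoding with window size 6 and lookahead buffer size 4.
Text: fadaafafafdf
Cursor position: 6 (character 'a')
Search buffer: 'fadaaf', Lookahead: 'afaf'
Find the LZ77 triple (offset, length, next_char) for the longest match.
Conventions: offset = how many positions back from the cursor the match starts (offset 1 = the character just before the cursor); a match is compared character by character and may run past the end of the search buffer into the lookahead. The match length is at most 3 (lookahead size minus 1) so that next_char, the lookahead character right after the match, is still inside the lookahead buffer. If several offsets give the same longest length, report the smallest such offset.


Try each offset into the search buffer:
  offset=1 (pos 5, char 'f'): match length 0
  offset=2 (pos 4, char 'a'): match length 3
  offset=3 (pos 3, char 'a'): match length 1
  offset=4 (pos 2, char 'd'): match length 0
  offset=5 (pos 1, char 'a'): match length 1
  offset=6 (pos 0, char 'f'): match length 0
Longest match has length 3 at offset 2.
next_char = character at position 6 + 3 = 9 -> 'f'

Best match: offset=2, length=3 (matching 'afa' starting at position 4)
LZ77 triple: (2, 3, 'f')


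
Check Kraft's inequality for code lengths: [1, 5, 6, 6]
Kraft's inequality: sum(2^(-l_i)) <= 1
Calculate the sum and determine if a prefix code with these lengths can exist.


Sum = 2^(-1) + 2^(-5) + 2^(-6) + 2^(-6)
    = 0.5 + 0.03125 + 0.015625 + 0.015625
    = 36/64 = 0.5625
Since 0.5625 <= 1, Kraft's inequality IS satisfied.
A prefix code with these lengths CAN exist.

Kraft sum = 0.5625. Satisfied.


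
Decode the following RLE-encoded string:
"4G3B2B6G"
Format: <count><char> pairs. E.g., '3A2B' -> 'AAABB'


Expanding each <count><char> pair:
  4G -> 'GGGG'
  3B -> 'BBB'
  2B -> 'BB'
  6G -> 'GGGGGG'

Decoded = GGGGBBBBBGGGGGG


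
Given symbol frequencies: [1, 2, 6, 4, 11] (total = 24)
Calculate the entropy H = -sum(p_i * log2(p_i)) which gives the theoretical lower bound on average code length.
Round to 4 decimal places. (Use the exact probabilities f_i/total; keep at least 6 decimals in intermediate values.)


Per-symbol terms -p_i * log2(p_i) with p_i = f_i/24:
  p = 1/24 = 0.041667: log2(p) = -4.584963, -p*log2(p) = 0.191040
  p = 2/24 = 0.083333: log2(p) = -3.584963, -p*log2(p) = 0.298747
  p = 6/24 = 0.250000: log2(p) = -2.000000, -p*log2(p) = 0.500000
  p = 4/24 = 0.166667: log2(p) = -2.584963, -p*log2(p) = 0.430827
  p = 11/24 = 0.458333: log2(p) = -1.125531, -p*log2(p) = 0.515868
H = 0.191040 + 0.298747 + 0.500000 + 0.430827 + 0.515868 = 1.936482

H = 1.9365 bits/symbol


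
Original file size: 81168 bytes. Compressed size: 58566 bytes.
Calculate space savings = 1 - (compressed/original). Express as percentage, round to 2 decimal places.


ratio = compressed/original = 58566/81168 = 0.721541
savings = 1 - ratio = 1 - 0.721541 = 0.278459
as a percentage: 0.278459 * 100 = 27.85%

Space savings = 1 - 58566/81168 = 27.85%


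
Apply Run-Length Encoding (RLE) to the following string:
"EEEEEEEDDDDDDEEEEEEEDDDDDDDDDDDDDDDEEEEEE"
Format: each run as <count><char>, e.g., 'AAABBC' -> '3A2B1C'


Scanning runs left to right:
  i=0: run of 'E' x 7 -> '7E'
  i=7: run of 'D' x 6 -> '6D'
  i=13: run of 'E' x 7 -> '7E'
  i=20: run of 'D' x 15 -> '15D'
  i=35: run of 'E' x 6 -> '6E'

RLE = 7E6D7E15D6E


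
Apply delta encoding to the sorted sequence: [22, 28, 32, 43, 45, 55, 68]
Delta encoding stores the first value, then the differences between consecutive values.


First value: 22
Deltas:
  28 - 22 = 6
  32 - 28 = 4
  43 - 32 = 11
  45 - 43 = 2
  55 - 45 = 10
  68 - 55 = 13


Delta encoded: [22, 6, 4, 11, 2, 10, 13]


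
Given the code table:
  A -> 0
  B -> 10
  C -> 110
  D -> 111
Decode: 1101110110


Decoding:
110 -> C
111 -> D
0 -> A
110 -> C


Result: CDAC


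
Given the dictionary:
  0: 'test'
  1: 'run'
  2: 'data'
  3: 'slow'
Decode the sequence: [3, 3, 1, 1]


Look up each index in the dictionary:
  3 -> 'slow'
  3 -> 'slow'
  1 -> 'run'
  1 -> 'run'

Decoded: "slow slow run run"


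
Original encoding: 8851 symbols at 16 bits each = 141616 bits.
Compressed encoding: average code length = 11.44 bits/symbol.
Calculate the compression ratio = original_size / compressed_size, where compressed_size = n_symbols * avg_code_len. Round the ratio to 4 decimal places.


original_size = n_symbols * orig_bits = 8851 * 16 = 141616 bits
compressed_size = n_symbols * avg_code_len = 8851 * 11.44 = 101255.44 bits
ratio = original_size / compressed_size = 141616 / 101255.44 = 1.3986

Compression ratio = 1.3986


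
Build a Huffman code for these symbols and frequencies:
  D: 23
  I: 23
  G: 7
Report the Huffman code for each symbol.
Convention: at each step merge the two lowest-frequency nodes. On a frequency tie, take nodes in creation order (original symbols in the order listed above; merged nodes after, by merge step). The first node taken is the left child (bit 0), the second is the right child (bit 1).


Huffman tree construction:
Step 1: Merge G(7) + D(23) = 30
Step 2: Merge I(23) + (G+D)(30) = 53
Read each symbol's code off the tree from the root (left child = 0, right child = 1).

Codes:
  D: 11 (length 2)
  I: 0 (length 1)
  G: 10 (length 2)
Average code length: 83/53 = 1.5660 bits/symbol


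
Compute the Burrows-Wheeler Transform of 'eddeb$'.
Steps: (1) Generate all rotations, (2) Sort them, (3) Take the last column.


Rotations (sorted):
  0: $eddeb -> last char: b
  1: b$edde -> last char: e
  2: ddeb$e -> last char: e
  3: deb$ed -> last char: d
  4: eb$edd -> last char: d
  5: eddeb$ -> last char: $


BWT = beedd$


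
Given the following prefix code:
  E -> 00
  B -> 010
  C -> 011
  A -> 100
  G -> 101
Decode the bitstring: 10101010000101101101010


Decoding step by step:
Bits 101 -> G
Bits 010 -> B
Bits 100 -> A
Bits 00 -> E
Bits 101 -> G
Bits 101 -> G
Bits 101 -> G
Bits 010 -> B


Decoded message: GBAEGGGB


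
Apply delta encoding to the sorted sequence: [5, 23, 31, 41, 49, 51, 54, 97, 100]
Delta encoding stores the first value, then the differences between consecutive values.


First value: 5
Deltas:
  23 - 5 = 18
  31 - 23 = 8
  41 - 31 = 10
  49 - 41 = 8
  51 - 49 = 2
  54 - 51 = 3
  97 - 54 = 43
  100 - 97 = 3


Delta encoded: [5, 18, 8, 10, 8, 2, 3, 43, 3]


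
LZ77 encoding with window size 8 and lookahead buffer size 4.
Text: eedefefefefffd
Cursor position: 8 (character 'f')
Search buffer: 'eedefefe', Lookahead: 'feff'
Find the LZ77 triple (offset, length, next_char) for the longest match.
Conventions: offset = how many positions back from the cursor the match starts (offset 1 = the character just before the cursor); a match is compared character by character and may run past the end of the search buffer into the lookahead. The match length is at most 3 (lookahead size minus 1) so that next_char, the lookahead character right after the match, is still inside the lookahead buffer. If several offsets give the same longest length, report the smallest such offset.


Try each offset into the search buffer:
  offset=1 (pos 7, char 'e'): match length 0
  offset=2 (pos 6, char 'f'): match length 3
  offset=3 (pos 5, char 'e'): match length 0
  offset=4 (pos 4, char 'f'): match length 3
  offset=5 (pos 3, char 'e'): match length 0
  offset=6 (pos 2, char 'd'): match length 0
  offset=7 (pos 1, char 'e'): match length 0
  offset=8 (pos 0, char 'e'): match length 0
Longest match has length 3, found at offsets 2, 4; take the smallest, offset 2.
next_char = character at position 8 + 3 = 11 -> 'f'

Best match: offset=2, length=3 (matching 'fef' starting at position 6)
LZ77 triple: (2, 3, 'f')


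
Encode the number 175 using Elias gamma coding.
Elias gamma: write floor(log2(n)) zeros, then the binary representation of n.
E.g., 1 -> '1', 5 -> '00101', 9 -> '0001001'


num_bits = floor(log2(175)) + 1 = 8
leading_zeros = num_bits - 1 = 7
binary(175) = 10101111

Elias gamma(175) = '0000000' + '10101111' = 000000010101111 (15 bits)


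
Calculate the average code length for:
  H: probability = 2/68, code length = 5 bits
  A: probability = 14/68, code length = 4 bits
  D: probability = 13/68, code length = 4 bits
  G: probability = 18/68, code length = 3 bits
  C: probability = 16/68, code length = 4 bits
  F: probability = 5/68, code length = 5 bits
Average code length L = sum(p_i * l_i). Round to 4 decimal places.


Weighted contributions p_i * l_i:
  H: (2/68) * 5 = 10/68
  A: (14/68) * 4 = 56/68
  D: (13/68) * 4 = 52/68
  G: (18/68) * 3 = 54/68
  C: (16/68) * 4 = 64/68
  F: (5/68) * 5 = 25/68
Sum = (10 + 56 + 52 + 54 + 64 + 25)/68 = 261/68

L = 261/68 = 3.8382 bits/symbol


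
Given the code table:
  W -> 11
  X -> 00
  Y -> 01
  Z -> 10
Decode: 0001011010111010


Decoding:
00 -> X
01 -> Y
01 -> Y
10 -> Z
10 -> Z
11 -> W
10 -> Z
10 -> Z


Result: XYYZZWZZ


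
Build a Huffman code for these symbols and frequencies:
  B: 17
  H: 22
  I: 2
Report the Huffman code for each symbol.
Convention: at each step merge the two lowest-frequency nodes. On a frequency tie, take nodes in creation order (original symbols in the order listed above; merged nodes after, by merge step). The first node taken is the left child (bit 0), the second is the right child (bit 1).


Huffman tree construction:
Step 1: Merge I(2) + B(17) = 19
Step 2: Merge (I+B)(19) + H(22) = 41
Read each symbol's code off the tree from the root (left child = 0, right child = 1).

Codes:
  B: 01 (length 2)
  H: 1 (length 1)
  I: 00 (length 2)
Average code length: 60/41 = 1.4634 bits/symbol


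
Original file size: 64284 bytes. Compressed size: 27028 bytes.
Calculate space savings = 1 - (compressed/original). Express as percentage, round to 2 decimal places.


ratio = compressed/original = 27028/64284 = 0.420447
savings = 1 - ratio = 1 - 0.420447 = 0.579553
as a percentage: 0.579553 * 100 = 57.96%

Space savings = 1 - 27028/64284 = 57.96%


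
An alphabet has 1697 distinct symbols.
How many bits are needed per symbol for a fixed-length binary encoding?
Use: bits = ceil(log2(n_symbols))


log2(1697) = 10.7288
Bracket: 2^10 = 1024 < 1697 <= 2^11 = 2048
So ceil(log2(1697)) = 11

bits = ceil(log2(1697)) = ceil(10.7288) = 11 bits


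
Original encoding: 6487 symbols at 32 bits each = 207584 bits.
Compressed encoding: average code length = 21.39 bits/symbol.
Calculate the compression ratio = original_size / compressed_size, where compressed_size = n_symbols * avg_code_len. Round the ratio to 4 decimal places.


original_size = n_symbols * orig_bits = 6487 * 32 = 207584 bits
compressed_size = n_symbols * avg_code_len = 6487 * 21.39 = 138756.93 bits
ratio = original_size / compressed_size = 207584 / 138756.93 = 1.496

Compression ratio = 1.496


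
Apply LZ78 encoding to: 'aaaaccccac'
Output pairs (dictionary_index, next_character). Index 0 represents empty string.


LZ78 encoding steps:
Dictionary: {0: ''}
Step 1: w='' (idx 0), next='a' -> output (0, 'a'), add 'a' as idx 1
Step 2: w='a' (idx 1), next='a' -> output (1, 'a'), add 'aa' as idx 2
Step 3: w='a' (idx 1), next='c' -> output (1, 'c'), add 'ac' as idx 3
Step 4: w='' (idx 0), next='c' -> output (0, 'c'), add 'c' as idx 4
Step 5: w='c' (idx 4), next='c' -> output (4, 'c'), add 'cc' as idx 5
Step 6: w='ac' (idx 3), end of input -> output (3, '')


Encoded: [(0, 'a'), (1, 'a'), (1, 'c'), (0, 'c'), (4, 'c'), (3, '')]


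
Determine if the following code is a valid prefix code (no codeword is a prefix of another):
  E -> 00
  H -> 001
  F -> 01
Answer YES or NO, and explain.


Checking each pair (does one codeword prefix another?):
  E='00' vs H='001': prefix -- VIOLATION

NO -- this is NOT a valid prefix code. E (00) is a prefix of H (001).


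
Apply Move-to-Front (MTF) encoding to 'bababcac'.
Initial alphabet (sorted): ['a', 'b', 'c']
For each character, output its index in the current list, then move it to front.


MTF encoding:
'b': index 1 in ['a', 'b', 'c'] -> ['b', 'a', 'c']
'a': index 1 in ['b', 'a', 'c'] -> ['a', 'b', 'c']
'b': index 1 in ['a', 'b', 'c'] -> ['b', 'a', 'c']
'a': index 1 in ['b', 'a', 'c'] -> ['a', 'b', 'c']
'b': index 1 in ['a', 'b', 'c'] -> ['b', 'a', 'c']
'c': index 2 in ['b', 'a', 'c'] -> ['c', 'b', 'a']
'a': index 2 in ['c', 'b', 'a'] -> ['a', 'c', 'b']
'c': index 1 in ['a', 'c', 'b'] -> ['c', 'a', 'b']


Output: [1, 1, 1, 1, 1, 2, 2, 1]


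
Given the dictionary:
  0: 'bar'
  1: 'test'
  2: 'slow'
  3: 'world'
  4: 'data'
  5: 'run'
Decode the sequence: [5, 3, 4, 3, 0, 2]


Look up each index in the dictionary:
  5 -> 'run'
  3 -> 'world'
  4 -> 'data'
  3 -> 'world'
  0 -> 'bar'
  2 -> 'slow'

Decoded: "run world data world bar slow"


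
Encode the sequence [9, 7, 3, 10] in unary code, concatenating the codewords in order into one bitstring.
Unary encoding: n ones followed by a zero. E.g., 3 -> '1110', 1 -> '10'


Encode each number as n ones followed by a terminating 0:
  9 -> 1111111110 (10 bits)
  7 -> 11111110 (8 bits)
  3 -> 1110 (4 bits)
  10 -> 11111111110 (11 bits)
Total length = 10 + 8 + 4 + 11 = 33 bits.

Unary([9, 7, 3, 10]) = 111111111011111110111011111111110 (33 bits)


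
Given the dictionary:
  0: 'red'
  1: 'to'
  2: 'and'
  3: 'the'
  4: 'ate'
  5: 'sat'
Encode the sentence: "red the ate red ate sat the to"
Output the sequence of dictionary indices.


Look up each word in the dictionary:
  'red' -> 0
  'the' -> 3
  'ate' -> 4
  'red' -> 0
  'ate' -> 4
  'sat' -> 5
  'the' -> 3
  'to' -> 1

Encoded: [0, 3, 4, 0, 4, 5, 3, 1]


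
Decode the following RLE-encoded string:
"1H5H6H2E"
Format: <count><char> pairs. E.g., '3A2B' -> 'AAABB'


Expanding each <count><char> pair:
  1H -> 'H'
  5H -> 'HHHHH'
  6H -> 'HHHHHH'
  2E -> 'EE'

Decoded = HHHHHHHHHHHHEE


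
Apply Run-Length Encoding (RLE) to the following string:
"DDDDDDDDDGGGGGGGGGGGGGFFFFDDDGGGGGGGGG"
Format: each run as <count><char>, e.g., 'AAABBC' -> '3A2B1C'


Scanning runs left to right:
  i=0: run of 'D' x 9 -> '9D'
  i=9: run of 'G' x 13 -> '13G'
  i=22: run of 'F' x 4 -> '4F'
  i=26: run of 'D' x 3 -> '3D'
  i=29: run of 'G' x 9 -> '9G'

RLE = 9D13G4F3D9G


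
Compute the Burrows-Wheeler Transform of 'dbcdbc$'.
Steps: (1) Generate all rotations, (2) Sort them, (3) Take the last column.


Rotations (sorted):
  0: $dbcdbc -> last char: c
  1: bc$dbcd -> last char: d
  2: bcdbc$d -> last char: d
  3: c$dbcdb -> last char: b
  4: cdbc$db -> last char: b
  5: dbc$dbc -> last char: c
  6: dbcdbc$ -> last char: $


BWT = cddbbc$


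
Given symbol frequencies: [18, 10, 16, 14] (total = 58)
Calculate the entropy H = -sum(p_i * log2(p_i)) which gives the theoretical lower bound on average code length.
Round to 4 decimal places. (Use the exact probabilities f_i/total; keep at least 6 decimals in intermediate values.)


Per-symbol terms -p_i * log2(p_i) with p_i = f_i/58:
  p = 18/58 = 0.310345: log2(p) = -1.688056, -p*log2(p) = 0.523879
  p = 10/58 = 0.172414: log2(p) = -2.536053, -p*log2(p) = 0.437251
  p = 16/58 = 0.275862: log2(p) = -1.857981, -p*log2(p) = 0.512546
  p = 14/58 = 0.241379: log2(p) = -2.050626, -p*log2(p) = 0.494979
H = 0.523879 + 0.437251 + 0.512546 + 0.494979 = 1.968655

H = 1.9687 bits/symbol


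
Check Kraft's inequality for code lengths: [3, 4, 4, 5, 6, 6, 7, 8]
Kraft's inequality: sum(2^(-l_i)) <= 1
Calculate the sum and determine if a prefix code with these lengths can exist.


Sum = 2^(-3) + 2^(-4) + 2^(-4) + 2^(-5) + 2^(-6) + 2^(-6) + 2^(-7) + 2^(-8)
    = 0.125 + 0.0625 + 0.0625 + 0.03125 + 0.015625 + 0.015625 + 0.0078125 + 0.00390625
    = 83/256 = 0.32421875
Since 0.32421875 <= 1, Kraft's inequality IS satisfied.
A prefix code with these lengths CAN exist.

Kraft sum = 0.32421875. Satisfied.


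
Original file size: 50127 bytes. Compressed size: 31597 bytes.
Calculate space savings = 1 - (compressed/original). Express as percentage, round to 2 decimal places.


ratio = compressed/original = 31597/50127 = 0.630339
savings = 1 - ratio = 1 - 0.630339 = 0.369661
as a percentage: 0.369661 * 100 = 36.97%

Space savings = 1 - 31597/50127 = 36.97%


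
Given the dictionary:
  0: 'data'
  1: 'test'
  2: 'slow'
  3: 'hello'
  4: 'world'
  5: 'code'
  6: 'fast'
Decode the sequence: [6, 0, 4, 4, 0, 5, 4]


Look up each index in the dictionary:
  6 -> 'fast'
  0 -> 'data'
  4 -> 'world'
  4 -> 'world'
  0 -> 'data'
  5 -> 'code'
  4 -> 'world'

Decoded: "fast data world world data code world"


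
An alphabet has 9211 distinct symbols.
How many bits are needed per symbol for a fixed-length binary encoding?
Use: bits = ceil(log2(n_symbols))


log2(9211) = 13.1691
Bracket: 2^13 = 8192 < 9211 <= 2^14 = 16384
So ceil(log2(9211)) = 14

bits = ceil(log2(9211)) = ceil(13.1691) = 14 bits


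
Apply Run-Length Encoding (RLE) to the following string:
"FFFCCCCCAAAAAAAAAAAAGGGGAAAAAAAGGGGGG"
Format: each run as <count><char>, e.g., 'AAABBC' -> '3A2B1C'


Scanning runs left to right:
  i=0: run of 'F' x 3 -> '3F'
  i=3: run of 'C' x 5 -> '5C'
  i=8: run of 'A' x 12 -> '12A'
  i=20: run of 'G' x 4 -> '4G'
  i=24: run of 'A' x 7 -> '7A'
  i=31: run of 'G' x 6 -> '6G'

RLE = 3F5C12A4G7A6G


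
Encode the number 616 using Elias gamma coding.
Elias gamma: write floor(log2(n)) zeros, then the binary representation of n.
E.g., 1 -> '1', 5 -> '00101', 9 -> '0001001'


num_bits = floor(log2(616)) + 1 = 10
leading_zeros = num_bits - 1 = 9
binary(616) = 1001101000

Elias gamma(616) = '000000000' + '1001101000' = 0000000001001101000 (19 bits)


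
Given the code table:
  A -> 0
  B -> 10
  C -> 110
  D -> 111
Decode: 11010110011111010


Decoding:
110 -> C
10 -> B
110 -> C
0 -> A
111 -> D
110 -> C
10 -> B


Result: CBCADCB


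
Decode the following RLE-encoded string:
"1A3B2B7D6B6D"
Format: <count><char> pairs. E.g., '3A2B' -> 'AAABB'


Expanding each <count><char> pair:
  1A -> 'A'
  3B -> 'BBB'
  2B -> 'BB'
  7D -> 'DDDDDDD'
  6B -> 'BBBBBB'
  6D -> 'DDDDDD'

Decoded = ABBBBBDDDDDDDBBBBBBDDDDDD


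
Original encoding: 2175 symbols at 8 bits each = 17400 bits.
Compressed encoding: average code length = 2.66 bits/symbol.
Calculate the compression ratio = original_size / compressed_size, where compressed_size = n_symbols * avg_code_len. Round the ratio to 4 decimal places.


original_size = n_symbols * orig_bits = 2175 * 8 = 17400 bits
compressed_size = n_symbols * avg_code_len = 2175 * 2.66 = 5785.5 bits
ratio = original_size / compressed_size = 17400 / 5785.5 = 3.0075

Compression ratio = 3.0075


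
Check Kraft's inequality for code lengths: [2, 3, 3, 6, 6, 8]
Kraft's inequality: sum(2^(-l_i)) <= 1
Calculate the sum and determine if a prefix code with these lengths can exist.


Sum = 2^(-2) + 2^(-3) + 2^(-3) + 2^(-6) + 2^(-6) + 2^(-8)
    = 0.25 + 0.125 + 0.125 + 0.015625 + 0.015625 + 0.00390625
    = 137/256 = 0.53515625
Since 0.53515625 <= 1, Kraft's inequality IS satisfied.
A prefix code with these lengths CAN exist.

Kraft sum = 0.53515625. Satisfied.


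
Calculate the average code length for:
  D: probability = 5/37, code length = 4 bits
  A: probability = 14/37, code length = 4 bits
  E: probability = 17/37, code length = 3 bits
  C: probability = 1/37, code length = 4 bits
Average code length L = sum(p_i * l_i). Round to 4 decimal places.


Weighted contributions p_i * l_i:
  D: (5/37) * 4 = 20/37
  A: (14/37) * 4 = 56/37
  E: (17/37) * 3 = 51/37
  C: (1/37) * 4 = 4/37
Sum = (20 + 56 + 51 + 4)/37 = 131/37

L = 131/37 = 3.5405 bits/symbol


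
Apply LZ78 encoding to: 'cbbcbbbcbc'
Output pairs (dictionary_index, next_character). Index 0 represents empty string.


LZ78 encoding steps:
Dictionary: {0: ''}
Step 1: w='' (idx 0), next='c' -> output (0, 'c'), add 'c' as idx 1
Step 2: w='' (idx 0), next='b' -> output (0, 'b'), add 'b' as idx 2
Step 3: w='b' (idx 2), next='c' -> output (2, 'c'), add 'bc' as idx 3
Step 4: w='b' (idx 2), next='b' -> output (2, 'b'), add 'bb' as idx 4
Step 5: w='bc' (idx 3), next='b' -> output (3, 'b'), add 'bcb' as idx 5
Step 6: w='c' (idx 1), end of input -> output (1, '')


Encoded: [(0, 'c'), (0, 'b'), (2, 'c'), (2, 'b'), (3, 'b'), (1, '')]


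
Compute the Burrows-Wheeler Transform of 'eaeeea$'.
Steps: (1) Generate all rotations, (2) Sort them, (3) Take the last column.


Rotations (sorted):
  0: $eaeeea -> last char: a
  1: a$eaeee -> last char: e
  2: aeeea$e -> last char: e
  3: ea$eaee -> last char: e
  4: eaeeea$ -> last char: $
  5: eea$eae -> last char: e
  6: eeea$ea -> last char: a


BWT = aeee$ea


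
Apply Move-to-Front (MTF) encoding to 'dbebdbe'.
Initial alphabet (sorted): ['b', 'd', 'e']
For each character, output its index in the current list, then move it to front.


MTF encoding:
'd': index 1 in ['b', 'd', 'e'] -> ['d', 'b', 'e']
'b': index 1 in ['d', 'b', 'e'] -> ['b', 'd', 'e']
'e': index 2 in ['b', 'd', 'e'] -> ['e', 'b', 'd']
'b': index 1 in ['e', 'b', 'd'] -> ['b', 'e', 'd']
'd': index 2 in ['b', 'e', 'd'] -> ['d', 'b', 'e']
'b': index 1 in ['d', 'b', 'e'] -> ['b', 'd', 'e']
'e': index 2 in ['b', 'd', 'e'] -> ['e', 'b', 'd']


Output: [1, 1, 2, 1, 2, 1, 2]


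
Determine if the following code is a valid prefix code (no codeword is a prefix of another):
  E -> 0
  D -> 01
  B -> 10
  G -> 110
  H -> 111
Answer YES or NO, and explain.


Checking each pair (does one codeword prefix another?):
  E='0' vs D='01': prefix -- VIOLATION

NO -- this is NOT a valid prefix code. E (0) is a prefix of D (01).


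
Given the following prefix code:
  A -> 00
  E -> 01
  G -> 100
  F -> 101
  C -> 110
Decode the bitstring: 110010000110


Decoding step by step:
Bits 110 -> C
Bits 01 -> E
Bits 00 -> A
Bits 00 -> A
Bits 110 -> C


Decoded message: CEAAC


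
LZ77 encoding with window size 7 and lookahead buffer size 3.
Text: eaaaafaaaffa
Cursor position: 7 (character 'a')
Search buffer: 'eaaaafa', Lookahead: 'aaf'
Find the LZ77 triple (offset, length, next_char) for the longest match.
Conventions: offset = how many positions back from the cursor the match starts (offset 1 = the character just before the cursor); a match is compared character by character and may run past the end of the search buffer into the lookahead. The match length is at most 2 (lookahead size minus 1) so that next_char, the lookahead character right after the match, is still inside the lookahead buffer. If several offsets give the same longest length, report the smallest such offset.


Try each offset into the search buffer:
  offset=1 (pos 6, char 'a'): match length 2
  offset=2 (pos 5, char 'f'): match length 0
  offset=3 (pos 4, char 'a'): match length 1
  offset=4 (pos 3, char 'a'): match length 2
  offset=5 (pos 2, char 'a'): match length 2
  offset=6 (pos 1, char 'a'): match length 2
  offset=7 (pos 0, char 'e'): match length 0
Longest match has length 2, found at offsets 1, 4, 5, 6; take the smallest, offset 1.
next_char = character at position 7 + 2 = 9 -> 'f'

Best match: offset=1, length=2 (matching 'aa' starting at position 6)
LZ77 triple: (1, 2, 'f')


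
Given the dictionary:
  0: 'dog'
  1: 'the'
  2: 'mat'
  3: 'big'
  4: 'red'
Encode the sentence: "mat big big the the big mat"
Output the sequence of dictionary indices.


Look up each word in the dictionary:
  'mat' -> 2
  'big' -> 3
  'big' -> 3
  'the' -> 1
  'the' -> 1
  'big' -> 3
  'mat' -> 2

Encoded: [2, 3, 3, 1, 1, 3, 2]


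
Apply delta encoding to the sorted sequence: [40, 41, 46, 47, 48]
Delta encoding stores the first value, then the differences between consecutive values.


First value: 40
Deltas:
  41 - 40 = 1
  46 - 41 = 5
  47 - 46 = 1
  48 - 47 = 1


Delta encoded: [40, 1, 5, 1, 1]


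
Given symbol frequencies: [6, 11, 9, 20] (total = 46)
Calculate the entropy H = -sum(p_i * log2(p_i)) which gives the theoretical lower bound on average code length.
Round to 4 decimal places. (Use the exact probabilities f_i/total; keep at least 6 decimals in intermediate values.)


Per-symbol terms -p_i * log2(p_i) with p_i = f_i/46:
  p = 6/46 = 0.130435: log2(p) = -2.938599, -p*log2(p) = 0.383296
  p = 11/46 = 0.239130: log2(p) = -2.064130, -p*log2(p) = 0.493596
  p = 9/46 = 0.195652: log2(p) = -2.353637, -p*log2(p) = 0.460494
  p = 20/46 = 0.434783: log2(p) = -1.201634, -p*log2(p) = 0.522450
H = 0.383296 + 0.493596 + 0.460494 + 0.522450 = 1.859836

H = 1.8598 bits/symbol


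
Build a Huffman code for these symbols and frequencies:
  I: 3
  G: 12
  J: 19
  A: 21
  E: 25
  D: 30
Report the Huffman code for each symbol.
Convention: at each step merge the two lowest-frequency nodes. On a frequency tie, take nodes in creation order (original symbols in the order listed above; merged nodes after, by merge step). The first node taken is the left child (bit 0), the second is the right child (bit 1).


Huffman tree construction:
Step 1: Merge I(3) + G(12) = 15
Step 2: Merge (I+G)(15) + J(19) = 34
Step 3: Merge A(21) + E(25) = 46
Step 4: Merge D(30) + ((I+G)+J)(34) = 64
Step 5: Merge (A+E)(46) + (D+((I+G)+J))(64) = 110
Read each symbol's code off the tree from the root (left child = 0, right child = 1).

Codes:
  I: 1100 (length 4)
  G: 1101 (length 4)
  J: 111 (length 3)
  A: 00 (length 2)
  E: 01 (length 2)
  D: 10 (length 2)
Average code length: 269/110 = 2.4455 bits/symbol


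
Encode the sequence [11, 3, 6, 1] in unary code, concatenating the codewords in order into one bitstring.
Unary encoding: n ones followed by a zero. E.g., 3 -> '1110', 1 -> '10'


Encode each number as n ones followed by a terminating 0:
  11 -> 111111111110 (12 bits)
  3 -> 1110 (4 bits)
  6 -> 1111110 (7 bits)
  1 -> 10 (2 bits)
Total length = 12 + 4 + 7 + 2 = 25 bits.

Unary([11, 3, 6, 1]) = 1111111111101110111111010 (25 bits)


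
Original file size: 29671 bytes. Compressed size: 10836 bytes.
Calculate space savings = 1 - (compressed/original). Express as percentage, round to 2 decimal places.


ratio = compressed/original = 10836/29671 = 0.365205
savings = 1 - ratio = 1 - 0.365205 = 0.634795
as a percentage: 0.634795 * 100 = 63.48%

Space savings = 1 - 10836/29671 = 63.48%


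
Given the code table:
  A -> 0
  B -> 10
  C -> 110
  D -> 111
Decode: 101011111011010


Decoding:
10 -> B
10 -> B
111 -> D
110 -> C
110 -> C
10 -> B


Result: BBDCCB


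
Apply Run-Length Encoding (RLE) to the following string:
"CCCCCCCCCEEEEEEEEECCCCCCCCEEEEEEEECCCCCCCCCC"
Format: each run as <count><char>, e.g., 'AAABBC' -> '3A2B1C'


Scanning runs left to right:
  i=0: run of 'C' x 9 -> '9C'
  i=9: run of 'E' x 9 -> '9E'
  i=18: run of 'C' x 8 -> '8C'
  i=26: run of 'E' x 8 -> '8E'
  i=34: run of 'C' x 10 -> '10C'

RLE = 9C9E8C8E10C


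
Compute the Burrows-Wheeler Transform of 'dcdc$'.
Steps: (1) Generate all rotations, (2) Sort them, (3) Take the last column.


Rotations (sorted):
  0: $dcdc -> last char: c
  1: c$dcd -> last char: d
  2: cdc$d -> last char: d
  3: dc$dc -> last char: c
  4: dcdc$ -> last char: $


BWT = cddc$


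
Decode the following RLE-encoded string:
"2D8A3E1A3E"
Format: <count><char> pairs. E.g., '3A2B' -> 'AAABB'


Expanding each <count><char> pair:
  2D -> 'DD'
  8A -> 'AAAAAAAA'
  3E -> 'EEE'
  1A -> 'A'
  3E -> 'EEE'

Decoded = DDAAAAAAAAEEEAEEE


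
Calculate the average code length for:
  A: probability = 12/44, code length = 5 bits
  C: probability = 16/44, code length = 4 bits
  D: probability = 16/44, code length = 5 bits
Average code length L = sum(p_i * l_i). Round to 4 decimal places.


Weighted contributions p_i * l_i:
  A: (12/44) * 5 = 60/44
  C: (16/44) * 4 = 64/44
  D: (16/44) * 5 = 80/44
Sum = (60 + 64 + 80)/44 = 204/44

L = 204/44 = 4.6364 bits/symbol


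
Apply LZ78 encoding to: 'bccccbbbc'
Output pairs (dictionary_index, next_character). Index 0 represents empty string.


LZ78 encoding steps:
Dictionary: {0: ''}
Step 1: w='' (idx 0), next='b' -> output (0, 'b'), add 'b' as idx 1
Step 2: w='' (idx 0), next='c' -> output (0, 'c'), add 'c' as idx 2
Step 3: w='c' (idx 2), next='c' -> output (2, 'c'), add 'cc' as idx 3
Step 4: w='c' (idx 2), next='b' -> output (2, 'b'), add 'cb' as idx 4
Step 5: w='b' (idx 1), next='b' -> output (1, 'b'), add 'bb' as idx 5
Step 6: w='c' (idx 2), end of input -> output (2, '')


Encoded: [(0, 'b'), (0, 'c'), (2, 'c'), (2, 'b'), (1, 'b'), (2, '')]


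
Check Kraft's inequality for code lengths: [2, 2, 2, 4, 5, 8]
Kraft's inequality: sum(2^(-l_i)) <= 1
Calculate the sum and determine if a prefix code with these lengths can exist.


Sum = 2^(-2) + 2^(-2) + 2^(-2) + 2^(-4) + 2^(-5) + 2^(-8)
    = 0.25 + 0.25 + 0.25 + 0.0625 + 0.03125 + 0.00390625
    = 217/256 = 0.84765625
Since 0.84765625 <= 1, Kraft's inequality IS satisfied.
A prefix code with these lengths CAN exist.

Kraft sum = 0.84765625. Satisfied.


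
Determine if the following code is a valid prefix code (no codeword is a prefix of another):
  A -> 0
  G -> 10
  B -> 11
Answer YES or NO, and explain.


Checking each pair (does one codeword prefix another?):
  A='0' vs G='10': no prefix
  A='0' vs B='11': no prefix
  G='10' vs A='0': no prefix
  G='10' vs B='11': no prefix
  B='11' vs A='0': no prefix
  B='11' vs G='10': no prefix
No violation found over all pairs.

YES -- this is a valid prefix code. No codeword is a prefix of any other codeword.


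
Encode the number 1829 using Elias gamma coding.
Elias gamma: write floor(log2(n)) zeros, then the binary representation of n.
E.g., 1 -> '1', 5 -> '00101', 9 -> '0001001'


num_bits = floor(log2(1829)) + 1 = 11
leading_zeros = num_bits - 1 = 10
binary(1829) = 11100100101

Elias gamma(1829) = '0000000000' + '11100100101' = 000000000011100100101 (21 bits)


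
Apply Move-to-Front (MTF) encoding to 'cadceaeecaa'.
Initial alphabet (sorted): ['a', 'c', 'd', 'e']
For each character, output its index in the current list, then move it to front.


MTF encoding:
'c': index 1 in ['a', 'c', 'd', 'e'] -> ['c', 'a', 'd', 'e']
'a': index 1 in ['c', 'a', 'd', 'e'] -> ['a', 'c', 'd', 'e']
'd': index 2 in ['a', 'c', 'd', 'e'] -> ['d', 'a', 'c', 'e']
'c': index 2 in ['d', 'a', 'c', 'e'] -> ['c', 'd', 'a', 'e']
'e': index 3 in ['c', 'd', 'a', 'e'] -> ['e', 'c', 'd', 'a']
'a': index 3 in ['e', 'c', 'd', 'a'] -> ['a', 'e', 'c', 'd']
'e': index 1 in ['a', 'e', 'c', 'd'] -> ['e', 'a', 'c', 'd']
'e': index 0 in ['e', 'a', 'c', 'd'] -> ['e', 'a', 'c', 'd']
'c': index 2 in ['e', 'a', 'c', 'd'] -> ['c', 'e', 'a', 'd']
'a': index 2 in ['c', 'e', 'a', 'd'] -> ['a', 'c', 'e', 'd']
'a': index 0 in ['a', 'c', 'e', 'd'] -> ['a', 'c', 'e', 'd']


Output: [1, 1, 2, 2, 3, 3, 1, 0, 2, 2, 0]


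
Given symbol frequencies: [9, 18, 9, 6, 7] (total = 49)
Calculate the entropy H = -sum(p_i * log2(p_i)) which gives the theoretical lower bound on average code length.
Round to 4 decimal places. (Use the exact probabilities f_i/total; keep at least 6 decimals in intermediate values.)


Per-symbol terms -p_i * log2(p_i) with p_i = f_i/49:
  p = 9/49 = 0.183673: log2(p) = -2.444785, -p*log2(p) = 0.449042
  p = 18/49 = 0.367347: log2(p) = -1.444785, -p*log2(p) = 0.530737
  p = 9/49 = 0.183673: log2(p) = -2.444785, -p*log2(p) = 0.449042
  p = 6/49 = 0.122449: log2(p) = -3.029747, -p*log2(p) = 0.370989
  p = 7/49 = 0.142857: log2(p) = -2.807355, -p*log2(p) = 0.401051
H = 0.449042 + 0.530737 + 0.449042 + 0.370989 + 0.401051 = 2.200861

H = 2.2009 bits/symbol


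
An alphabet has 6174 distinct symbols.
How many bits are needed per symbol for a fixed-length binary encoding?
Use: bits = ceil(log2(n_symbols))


log2(6174) = 12.592
Bracket: 2^12 = 4096 < 6174 <= 2^13 = 8192
So ceil(log2(6174)) = 13

bits = ceil(log2(6174)) = ceil(12.592) = 13 bits


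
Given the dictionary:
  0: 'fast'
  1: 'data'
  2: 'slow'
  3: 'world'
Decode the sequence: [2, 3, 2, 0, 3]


Look up each index in the dictionary:
  2 -> 'slow'
  3 -> 'world'
  2 -> 'slow'
  0 -> 'fast'
  3 -> 'world'

Decoded: "slow world slow fast world"


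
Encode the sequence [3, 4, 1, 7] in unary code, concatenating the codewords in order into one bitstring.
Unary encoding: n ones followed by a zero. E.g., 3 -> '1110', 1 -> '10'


Encode each number as n ones followed by a terminating 0:
  3 -> 1110 (4 bits)
  4 -> 11110 (5 bits)
  1 -> 10 (2 bits)
  7 -> 11111110 (8 bits)
Total length = 4 + 5 + 2 + 8 = 19 bits.

Unary([3, 4, 1, 7]) = 1110111101011111110 (19 bits)


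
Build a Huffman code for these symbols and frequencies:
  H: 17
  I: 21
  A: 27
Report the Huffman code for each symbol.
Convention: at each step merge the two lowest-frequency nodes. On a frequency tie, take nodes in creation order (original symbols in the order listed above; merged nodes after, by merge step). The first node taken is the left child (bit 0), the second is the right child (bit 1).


Huffman tree construction:
Step 1: Merge H(17) + I(21) = 38
Step 2: Merge A(27) + (H+I)(38) = 65
Read each symbol's code off the tree from the root (left child = 0, right child = 1).

Codes:
  H: 10 (length 2)
  I: 11 (length 2)
  A: 0 (length 1)
Average code length: 103/65 = 1.5846 bits/symbol


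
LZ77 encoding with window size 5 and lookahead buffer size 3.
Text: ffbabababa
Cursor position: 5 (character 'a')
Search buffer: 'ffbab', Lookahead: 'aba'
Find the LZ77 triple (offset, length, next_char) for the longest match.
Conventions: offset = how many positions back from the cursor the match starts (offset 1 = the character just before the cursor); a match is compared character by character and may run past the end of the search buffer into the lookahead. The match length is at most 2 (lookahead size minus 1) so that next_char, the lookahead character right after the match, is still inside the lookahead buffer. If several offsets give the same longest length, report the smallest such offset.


Try each offset into the search buffer:
  offset=1 (pos 4, char 'b'): match length 0
  offset=2 (pos 3, char 'a'): match length 2
  offset=3 (pos 2, char 'b'): match length 0
  offset=4 (pos 1, char 'f'): match length 0
  offset=5 (pos 0, char 'f'): match length 0
Longest match has length 2 at offset 2.
next_char = character at position 5 + 2 = 7 -> 'a'

Best match: offset=2, length=2 (matching 'ab' starting at position 3)
LZ77 triple: (2, 2, 'a')


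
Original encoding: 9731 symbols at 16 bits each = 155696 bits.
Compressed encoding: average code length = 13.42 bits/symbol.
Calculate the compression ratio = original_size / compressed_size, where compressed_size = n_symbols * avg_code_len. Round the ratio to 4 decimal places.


original_size = n_symbols * orig_bits = 9731 * 16 = 155696 bits
compressed_size = n_symbols * avg_code_len = 9731 * 13.42 = 130590.02 bits
ratio = original_size / compressed_size = 155696 / 130590.02 = 1.1923

Compression ratio = 1.1923


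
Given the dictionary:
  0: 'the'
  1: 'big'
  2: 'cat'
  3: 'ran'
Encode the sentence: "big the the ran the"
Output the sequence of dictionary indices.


Look up each word in the dictionary:
  'big' -> 1
  'the' -> 0
  'the' -> 0
  'ran' -> 3
  'the' -> 0

Encoded: [1, 0, 0, 3, 0]


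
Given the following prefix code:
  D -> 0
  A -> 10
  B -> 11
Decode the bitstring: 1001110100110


Decoding step by step:
Bits 10 -> A
Bits 0 -> D
Bits 11 -> B
Bits 10 -> A
Bits 10 -> A
Bits 0 -> D
Bits 11 -> B
Bits 0 -> D


Decoded message: ADBAADBD


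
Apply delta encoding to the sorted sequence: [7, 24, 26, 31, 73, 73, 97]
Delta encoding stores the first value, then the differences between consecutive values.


First value: 7
Deltas:
  24 - 7 = 17
  26 - 24 = 2
  31 - 26 = 5
  73 - 31 = 42
  73 - 73 = 0
  97 - 73 = 24


Delta encoded: [7, 17, 2, 5, 42, 0, 24]


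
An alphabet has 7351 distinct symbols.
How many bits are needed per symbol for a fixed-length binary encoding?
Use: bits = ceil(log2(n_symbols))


log2(7351) = 12.8437
Bracket: 2^12 = 4096 < 7351 <= 2^13 = 8192
So ceil(log2(7351)) = 13

bits = ceil(log2(7351)) = ceil(12.8437) = 13 bits


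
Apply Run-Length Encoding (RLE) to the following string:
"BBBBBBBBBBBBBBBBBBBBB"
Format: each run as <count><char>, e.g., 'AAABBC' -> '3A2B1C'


Scanning runs left to right:
  i=0: run of 'B' x 21 -> '21B'

RLE = 21B


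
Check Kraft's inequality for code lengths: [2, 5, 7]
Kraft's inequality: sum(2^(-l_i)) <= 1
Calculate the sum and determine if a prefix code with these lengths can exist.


Sum = 2^(-2) + 2^(-5) + 2^(-7)
    = 0.25 + 0.03125 + 0.0078125
    = 37/128 = 0.2890625
Since 0.2890625 <= 1, Kraft's inequality IS satisfied.
A prefix code with these lengths CAN exist.

Kraft sum = 0.2890625. Satisfied.


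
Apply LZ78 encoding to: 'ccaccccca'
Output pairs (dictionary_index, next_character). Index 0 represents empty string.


LZ78 encoding steps:
Dictionary: {0: ''}
Step 1: w='' (idx 0), next='c' -> output (0, 'c'), add 'c' as idx 1
Step 2: w='c' (idx 1), next='a' -> output (1, 'a'), add 'ca' as idx 2
Step 3: w='c' (idx 1), next='c' -> output (1, 'c'), add 'cc' as idx 3
Step 4: w='cc' (idx 3), next='c' -> output (3, 'c'), add 'ccc' as idx 4
Step 5: w='' (idx 0), next='a' -> output (0, 'a'), add 'a' as idx 5


Encoded: [(0, 'c'), (1, 'a'), (1, 'c'), (3, 'c'), (0, 'a')]
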